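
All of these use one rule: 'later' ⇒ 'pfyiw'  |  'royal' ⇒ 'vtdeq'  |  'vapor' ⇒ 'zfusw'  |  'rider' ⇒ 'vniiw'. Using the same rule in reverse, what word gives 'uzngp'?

Shifts by position in later: pos 0: l→p (+4), pos 1: a→f (+5), pos 2: t→y (+5), pos 3: e→i (+4), pos 4: r→w (+5) — repeating every 3. It's a Vigenère-style cipher with numeric key [4,5,5]: position i shifts by key[i mod 3].
Reversing it on uzngp: u−4=q, z−5=u, n−5=i, g−4=c, p−5=k.

quick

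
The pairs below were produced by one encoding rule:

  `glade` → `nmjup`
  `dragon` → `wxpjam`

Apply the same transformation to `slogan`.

wjpxub

The output letters match the input read backwards, each shifted +9: glade reversed is edalg. The word is reversed, then every letter is shifted forward by 9.
For slogan: reverse → nagols; then shift: n+9=w, a+9=j, g+9=p, o+9=x, l+9=u, s+9=b.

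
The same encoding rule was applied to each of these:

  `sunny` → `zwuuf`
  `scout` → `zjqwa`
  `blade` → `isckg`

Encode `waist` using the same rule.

dckza

The shift depends on letter class: consonant s→z is +7, but vowel u→w is +2. Vowels shift forward by 2 and consonants shift forward by 7.
On waist: w(cons)+7=d, a(vowel)+2=c, i(vowel)+2=k, s(cons)+7=z, t(cons)+7=a.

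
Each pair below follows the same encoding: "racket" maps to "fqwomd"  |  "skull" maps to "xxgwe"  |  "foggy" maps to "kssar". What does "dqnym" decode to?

The output letters match the input read backwards, each shifted +12: racket reversed is tekcar. The word is reversed, then every letter is shifted forward by 12.
Decoding dqnym: shift back: d−12=r, q−12=e, n−12=b, y−12=m, m−12=a → rebma; then reverse → amber.

amber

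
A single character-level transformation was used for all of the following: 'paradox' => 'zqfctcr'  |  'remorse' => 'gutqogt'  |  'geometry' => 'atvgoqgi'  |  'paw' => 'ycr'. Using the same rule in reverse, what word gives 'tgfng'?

elder

The output letters match the input read backwards, each shifted +2: paradox reversed is xodarap. The word is reversed, then every letter is shifted forward by 2.
Undoing it on tgfng: shift back: t−2=r, g−2=e, f−2=d, n−2=l, g−2=e → redle; then reverse → elder.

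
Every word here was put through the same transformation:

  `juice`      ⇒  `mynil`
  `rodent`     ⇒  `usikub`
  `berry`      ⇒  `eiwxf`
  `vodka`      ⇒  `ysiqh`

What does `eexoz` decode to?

basis

In juice: j→m is +3, u→y is +4, i→n is +5, c→i is +6 — the shift increases by 1 each position. Each letter shifts forward by (position + 3), i.e. 3, 4, 5, … — the shift grows by one for each successive letter.
Reversing it on eexoz: e−3=b, e−4=a, x−5=s, o−6=i, z−7=s.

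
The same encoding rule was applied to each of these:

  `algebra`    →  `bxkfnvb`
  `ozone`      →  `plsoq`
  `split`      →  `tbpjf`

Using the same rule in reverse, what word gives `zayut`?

Shifts by position in algebra: pos 0: a→b (+1), pos 1: l→x (+12), pos 2: g→k (+4), pos 3: e→f (+1), pos 4: b→n (+12), pos 5: r→v (+4) — repeating every 3. A repeating key of period 3 is used — shifts +1, +12, +4 over and over.
Reversing it on zayut: z−1=y, a−12=o, y−4=u, u−1=t, t−12=h.

youth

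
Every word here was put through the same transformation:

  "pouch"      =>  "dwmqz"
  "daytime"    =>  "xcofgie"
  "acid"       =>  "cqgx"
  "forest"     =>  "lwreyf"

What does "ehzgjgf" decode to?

exhibit

p(15)→d(3) and o(14)→w(22) fit y≡7x+2 (mod 26); the inverse of 7 mod 26 is 15. Treating letters as 0–25, the rule is x ↦ 7x + 2 (mod 26).
Undoing it on ehzgjgf: e(4)→15·(4−2)≡4=e; h(7)→15·(7−2)≡23=x; z(25)→15·(25−2)≡7=h; g(6)→15·(6−2)≡8=i; j(9)→15·(9−2)≡1=b; g(6)→15·(6−2)≡8=i; f(5)→15·(5−2)≡19=t (all mod 26).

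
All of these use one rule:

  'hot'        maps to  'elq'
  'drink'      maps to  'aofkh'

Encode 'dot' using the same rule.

alq

Compare letters: h→e is +23, o→l is +23, t→q is +23 — a constant shift. This is a Caesar cipher with shift 23.
Applying it to dot: d+23=a, o+23=l, t+23=q.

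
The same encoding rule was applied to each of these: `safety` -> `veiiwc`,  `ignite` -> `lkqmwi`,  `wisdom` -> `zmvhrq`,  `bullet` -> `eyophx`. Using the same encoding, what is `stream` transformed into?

A repeating key of period 2 is used — shifts +3, +4 over and over.
On stream: s+3=v, t+4=x, r+3=u, e+4=i, a+3=d, m+4=q.

vxuidq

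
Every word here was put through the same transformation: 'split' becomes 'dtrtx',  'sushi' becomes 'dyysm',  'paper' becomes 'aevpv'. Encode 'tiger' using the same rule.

A repeating key of period 3 is used — shifts +11, +4, +6 over and over.
Applying it to tiger: t+11=e, i+4=m, g+6=m, e+11=p, r+4=v.

emmpv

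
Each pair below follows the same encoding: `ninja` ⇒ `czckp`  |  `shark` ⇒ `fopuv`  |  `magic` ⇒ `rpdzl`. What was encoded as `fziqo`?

sixth

n(13)→c(2) and i(8)→z(25) fit y≡11x+15 (mod 26); the inverse of 11 mod 26 is 19. Treating letters as 0–25, the rule is x ↦ 11x + 15 (mod 26).
Reversing it on fziqo: f(5)→19·(5−15)≡18=s; z(25)→19·(25−15)≡8=i; i(8)→19·(8−15)≡23=x; q(16)→19·(16−15)≡19=t; o(14)→19·(14−15)≡7=h (all mod 26).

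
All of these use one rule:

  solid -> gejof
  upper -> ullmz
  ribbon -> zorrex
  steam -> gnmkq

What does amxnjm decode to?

Treating letters as 0–25, the rule is x ↦ 7x + 10 (mod 26).
Undoing it on amxnjm: a(0)→15·(0−10)≡6=g; m(12)→15·(12−10)≡4=e; x(23)→15·(23−10)≡13=n; n(13)→15·(13−10)≡19=t; j(9)→15·(9−10)≡11=l; m(12)→15·(12−10)≡4=e (all mod 26).

gentle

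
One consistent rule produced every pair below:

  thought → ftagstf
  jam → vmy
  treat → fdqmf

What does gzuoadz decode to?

Compare letters: t→f is +12, h→t is +12, o→a is +12 — a constant shift. Every letter moves 12 places later in the alphabet, wrapping around z→a.
Decoding gzuoadz: g−12=u, z−12=n, u−12=i, o−12=c, a−12=o, d−12=r, z−12=n.

unicorn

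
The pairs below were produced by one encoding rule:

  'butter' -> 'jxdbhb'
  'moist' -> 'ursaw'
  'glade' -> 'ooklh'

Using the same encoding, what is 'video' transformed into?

dlnmr

The shifts repeat in a cycle of length 3: positions 0,1,… shift by +8, +3, +10, then the pattern repeats.
For video: v+8=d, i+3=l, d+10=n, e+8=m, o+3=r.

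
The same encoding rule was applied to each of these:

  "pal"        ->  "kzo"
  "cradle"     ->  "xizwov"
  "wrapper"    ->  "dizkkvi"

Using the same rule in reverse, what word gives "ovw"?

Letters are reflected about the middle of the alphabet (position → 25−position): Atbash.
Decoding ovw: o↔l, v↔e, w↔d.

led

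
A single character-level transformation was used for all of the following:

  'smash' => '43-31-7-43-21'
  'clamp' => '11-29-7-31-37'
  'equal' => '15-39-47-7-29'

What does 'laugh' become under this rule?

29-7-47-19-21

s(#19)→43 and m(#13)→31: differences scale by 2, so n = 2·pos + 5. With a=1..z=26, the number is 2·pos + 5.
On laugh: l=12→29, a=1→7, u=21→47, g=7→19, h=8→21.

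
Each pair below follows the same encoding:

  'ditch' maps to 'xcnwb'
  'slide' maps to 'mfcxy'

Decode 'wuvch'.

cabin

Compare letters: d→x is +20, i→c is +20, t→n is +20 — a constant shift. This is a Caesar cipher with shift 20.
Decoding wuvch: w−20=c, u−20=a, v−20=b, c−20=i, h−20=n.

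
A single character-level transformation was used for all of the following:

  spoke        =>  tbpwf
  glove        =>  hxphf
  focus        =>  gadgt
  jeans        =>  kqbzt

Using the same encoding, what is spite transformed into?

Shifts by position in spoke: pos 0: s→t (+1), pos 1: p→b (+12), pos 2: o→p (+1), pos 3: k→w (+12) — repeating every 2. It's a Vigenère-style cipher with numeric key [1,12]: position i shifts by key[i mod 2].
For spite: s+1=t, p+12=b, i+1=j, t+12=f, e+1=f.

tbjff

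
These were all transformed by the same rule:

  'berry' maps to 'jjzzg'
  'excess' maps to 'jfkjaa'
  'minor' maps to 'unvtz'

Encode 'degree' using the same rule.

The shift depends on letter class: consonant b→j is +8, but vowel e→j is +5. Two shifts are in play — +5 for a/e/i/o/u, +8 for every other letter.
On degree: d(cons)+8=l, e(vowel)+5=j, g(cons)+8=o, r(cons)+8=z, e(vowel)+5=j, e(vowel)+5=j.

ljozjj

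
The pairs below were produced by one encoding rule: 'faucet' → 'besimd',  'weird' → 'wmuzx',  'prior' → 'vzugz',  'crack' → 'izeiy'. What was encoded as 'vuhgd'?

pivot

f(5)→b(1) and a(0)→e(4) fit y≡15x+4 (mod 26); the inverse of 15 mod 26 is 7. This is an affine cipher: with a=0,…,z=25, each position x becomes (15x+4) mod 26.
Reversing it on vuhgd: v(21)→7·(21−4)≡15=p; u(20)→7·(20−4)≡8=i; h(7)→7·(7−4)≡21=v; g(6)→7·(6−4)≡14=o; d(3)→7·(3−4)≡19=t (all mod 26).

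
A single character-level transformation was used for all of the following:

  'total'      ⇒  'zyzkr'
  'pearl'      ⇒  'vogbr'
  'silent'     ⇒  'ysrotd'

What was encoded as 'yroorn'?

shield

Shifts by position in total: pos 0: t→z (+6), pos 1: o→y (+10), pos 2: t→z (+6), pos 3: a→k (+10) — repeating every 2. It's a Vigenère-style cipher with numeric key [6,10]: position i shifts by key[i mod 2].
Decoding yroorn: y−6=s, r−10=h, o−6=i, o−10=e, r−6=l, n−10=d.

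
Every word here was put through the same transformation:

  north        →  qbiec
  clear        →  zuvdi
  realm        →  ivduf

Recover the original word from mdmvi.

paper

Treating letters as 0–25, the rule is x ↦ 11x + 3 (mod 26).
Reversing it on mdmvi: m(12)→19·(12−3)≡15=p; d(3)→19·(3−3)≡0=a; m(12)→19·(12−3)≡15=p; v(21)→19·(21−3)≡4=e; i(8)→19·(8−3)≡17=r (all mod 26).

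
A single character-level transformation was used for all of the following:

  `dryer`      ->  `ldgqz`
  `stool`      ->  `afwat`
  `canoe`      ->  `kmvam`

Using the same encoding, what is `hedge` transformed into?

Shifts by position in dryer: pos 0: d→l (+8), pos 1: r→d (+12), pos 2: y→g (+8), pos 3: e→q (+12) — repeating every 2. A repeating key of period 2 is used — shifts +8, +12 over and over.
For hedge: h+8=p, e+12=q, d+8=l, g+12=s, e+8=m.

pqlsm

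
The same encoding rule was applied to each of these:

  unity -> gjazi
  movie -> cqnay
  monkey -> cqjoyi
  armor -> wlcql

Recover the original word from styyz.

This is an affine cipher: with a=0,…,z=25, each position x becomes (7x+22) mod 26.
Decoding styyz: s(18)→15·(18−22)≡18=s; t(19)→15·(19−22)≡7=h; y(24)→15·(24−22)≡4=e; y(24)→15·(24−22)≡4=e; z(25)→15·(25−22)≡19=t (all mod 26).

sheet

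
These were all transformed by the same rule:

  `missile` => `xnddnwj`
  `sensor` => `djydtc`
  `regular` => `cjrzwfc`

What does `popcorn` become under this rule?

atantcy

The shift depends on letter class: consonant m→x is +11, but vowel i→n is +5. Two shifts are in play — +5 for a/e/i/o/u, +11 for every other letter.
Applying it to popcorn: p(cons)+11=a, o(vowel)+5=t, p(cons)+11=a, c(cons)+11=n, o(vowel)+5=t, r(cons)+11=c, n(cons)+11=y.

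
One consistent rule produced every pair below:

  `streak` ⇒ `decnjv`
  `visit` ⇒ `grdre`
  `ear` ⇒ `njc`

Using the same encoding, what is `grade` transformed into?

rcjon

The shift depends on letter class: consonant s→d is +11, but vowel e→n is +9. Two shifts are in play — +9 for a/e/i/o/u, +11 for every other letter.
Applying it to grade: g(cons)+11=r, r(cons)+11=c, a(vowel)+9=j, d(cons)+11=o, e(vowel)+9=n.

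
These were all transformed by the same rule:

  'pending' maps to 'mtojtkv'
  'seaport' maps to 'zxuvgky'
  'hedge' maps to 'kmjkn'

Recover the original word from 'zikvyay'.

suspect

Two steps: reverse the string, then apply a Caesar shift of +6.
Decoding zikvyay: shift back: z−6=t, i−6=c, k−6=e, v−6=p, y−6=s, a−6=u, y−6=s → tcepsus; then reverse → suspect.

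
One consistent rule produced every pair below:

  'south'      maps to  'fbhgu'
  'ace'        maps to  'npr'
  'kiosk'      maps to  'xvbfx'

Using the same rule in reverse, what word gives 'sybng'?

float

Compare letters: s→f is +13, o→b is +13, u→h is +13 — a constant shift. Each letter is shifted forward by 13 in the alphabet (a Caesar shift of +13).
Undoing it on sybng: s−13=f, y−13=l, b−13=o, n−13=a, g−13=t.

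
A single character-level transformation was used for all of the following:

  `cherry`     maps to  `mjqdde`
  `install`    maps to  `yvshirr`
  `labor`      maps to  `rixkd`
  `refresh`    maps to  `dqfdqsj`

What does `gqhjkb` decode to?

method

c(2)→m(12) and h(7)→j(9) fit y≡15x+8 (mod 26); the inverse of 15 mod 26 is 7. Treating letters as 0–25, the rule is x ↦ 15x + 8 (mod 26).
Reversing it on gqhjkb: g(6)→7·(6−8)≡12=m; q(16)→7·(16−8)≡4=e; h(7)→7·(7−8)≡19=t; j(9)→7·(9−8)≡7=h; k(10)→7·(10−8)≡14=o; b(1)→7·(1−8)≡3=d (all mod 26).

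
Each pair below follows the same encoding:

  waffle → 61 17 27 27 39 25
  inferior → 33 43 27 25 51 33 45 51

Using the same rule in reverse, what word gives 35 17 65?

w(#23)→61 and a(#1)→17: differences scale by 2, so n = 2·pos + 15. With a=1..z=26, the number is 2·pos + 15.
Decoding 35 17 65: 35→(35−15)÷2=10=j, 17→(17−15)÷2=1=a, 65→(65−15)÷2=25=y.

jay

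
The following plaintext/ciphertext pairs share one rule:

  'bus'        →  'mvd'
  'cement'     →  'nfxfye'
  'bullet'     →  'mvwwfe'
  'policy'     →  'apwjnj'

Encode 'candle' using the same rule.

The shift depends on letter class: consonant b→m is +11, but vowel u→v is +1. Two shifts are in play — +1 for a/e/i/o/u, +11 for every other letter.
Applying it to candle: c(cons)+11=n, a(vowel)+1=b, n(cons)+11=y, d(cons)+11=o, l(cons)+11=w, e(vowel)+1=f.

nbyowf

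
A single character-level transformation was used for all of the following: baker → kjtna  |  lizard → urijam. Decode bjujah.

Compare letters: b→k is +9, a→j is +9, k→t is +9 — a constant shift. This is a Caesar cipher with shift 9.
Undoing it on bjujah: b−9=s, j−9=a, u−9=l, j−9=a, a−9=r, h−9=y.

salary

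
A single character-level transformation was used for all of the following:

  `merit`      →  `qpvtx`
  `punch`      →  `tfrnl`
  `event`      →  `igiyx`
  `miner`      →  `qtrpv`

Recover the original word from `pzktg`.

Shifts by position in merit: pos 0: m→q (+4), pos 1: e→p (+11), pos 2: r→v (+4), pos 3: i→t (+11) — repeating every 2. The shifts repeat in a cycle of length 2: positions 0,1,… shift by +4, +11, then the pattern repeats.
Reversing it on pzktg: p−4=l, z−11=o, k−4=g, t−11=i, g−4=c.

logic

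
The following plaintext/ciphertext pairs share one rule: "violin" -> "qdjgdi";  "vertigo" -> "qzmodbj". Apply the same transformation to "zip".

It's a constant shift of +21 (ROT21).
For zip: z+21=u, i+21=d, p+21=k.

udk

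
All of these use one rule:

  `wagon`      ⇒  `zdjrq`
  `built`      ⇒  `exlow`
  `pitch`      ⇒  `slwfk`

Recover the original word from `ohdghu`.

Each letter is shifted forward by 3 in the alphabet (a Caesar shift of +3).
Decoding ohdghu: o−3=l, h−3=e, d−3=a, g−3=d, h−3=e, u−3=r.

leader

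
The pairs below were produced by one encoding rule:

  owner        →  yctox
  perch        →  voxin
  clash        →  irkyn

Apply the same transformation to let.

Two shifts are in play — +10 for a/e/i/o/u, +6 for every other letter.
On let: l(cons)+6=r, e(vowel)+10=o, t(cons)+6=z.

roz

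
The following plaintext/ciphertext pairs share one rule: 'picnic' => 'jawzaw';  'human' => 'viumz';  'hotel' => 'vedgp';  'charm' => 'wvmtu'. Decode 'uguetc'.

Treating letters as 0–25, the rule is x ↦ 5x + 12 (mod 26).
Undoing it on uguetc: u(20)→21·(20−12)≡12=m; g(6)→21·(6−12)≡4=e; u(20)→21·(20−12)≡12=m; e(4)→21·(4−12)≡14=o; t(19)→21·(19−12)≡17=r; c(2)→21·(2−12)≡24=y (all mod 26).

memory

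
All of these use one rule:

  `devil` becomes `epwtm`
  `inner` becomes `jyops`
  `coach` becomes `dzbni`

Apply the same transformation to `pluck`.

Shifts by position in devil: pos 0: d→e (+1), pos 1: e→p (+11), pos 2: v→w (+1), pos 3: i→t (+11) — repeating every 2. It's a Vigenère-style cipher with numeric key [1,11]: position i shifts by key[i mod 2].
On pluck: p+1=q, l+11=w, u+1=v, c+11=n, k+1=l.

qwvnl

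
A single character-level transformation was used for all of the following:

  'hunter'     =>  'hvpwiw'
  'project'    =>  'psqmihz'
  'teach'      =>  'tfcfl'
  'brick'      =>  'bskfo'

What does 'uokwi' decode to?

unite

In hunter: h→h is +0, u→v is +1, n→p is +2, t→w is +3 — the shift increases by 1 each position. Each letter shifts forward by its position index (0, 1, 2, …) — the shift grows by one for each successive letter.
Undoing it on uokwi: u−0=u, o−1=n, k−2=i, w−3=t, i−4=e.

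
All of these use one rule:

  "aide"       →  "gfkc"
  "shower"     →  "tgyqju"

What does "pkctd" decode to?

brain

The word is reversed, then every letter is shifted forward by 2.
Decoding pkctd: shift back: p−2=n, k−2=i, c−2=a, t−2=r, d−2=b → niarb; then reverse → brain.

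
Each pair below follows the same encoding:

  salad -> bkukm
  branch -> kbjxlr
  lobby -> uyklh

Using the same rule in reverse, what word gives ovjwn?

flame

Shifts by position in salad: pos 0: s→b (+9), pos 1: a→k (+10), pos 2: l→u (+9), pos 3: a→k (+10) — repeating every 2. It's a Vigenère-style cipher with numeric key [9,10]: position i shifts by key[i mod 2].
Decoding ovjwn: o−9=f, v−10=l, j−9=a, w−10=m, n−9=e.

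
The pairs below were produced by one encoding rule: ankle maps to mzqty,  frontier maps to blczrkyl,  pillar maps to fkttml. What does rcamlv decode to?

Treating letters as 0–25, the rule is x ↦ 3x + 12 (mod 26).
Undoing it on rcamlv: r(17)→9·(17−12)≡19=t; c(2)→9·(2−12)≡14=o; a(0)→9·(0−12)≡22=w; m(12)→9·(12−12)≡0=a; l(11)→9·(11−12)≡17=r; v(21)→9·(21−12)≡3=d (all mod 26).

toward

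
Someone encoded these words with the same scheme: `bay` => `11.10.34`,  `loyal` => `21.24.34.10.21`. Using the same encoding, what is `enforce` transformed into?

b is letter #2 and maps to 11: an offset of 9. The number is (letter's place in the alphabet, a=1) + 9.
For enforce: e=5→14, n=14→23, f=6→15, o=15→24, r=18→27, c=3→12, e=5→14.

14.23.15.24.27.12.14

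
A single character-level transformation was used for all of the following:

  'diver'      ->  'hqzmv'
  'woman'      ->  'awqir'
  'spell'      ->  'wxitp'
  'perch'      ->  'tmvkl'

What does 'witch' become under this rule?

aqxkl

Shifts by position in diver: pos 0: d→h (+4), pos 1: i→q (+8), pos 2: v→z (+4), pos 3: e→m (+8) — repeating every 2. The shifts repeat in a cycle of length 2: positions 0,1,… shift by +4, +8, then the pattern repeats.
Applying it to witch: w+4=a, i+8=q, t+4=x, c+8=k, h+4=l.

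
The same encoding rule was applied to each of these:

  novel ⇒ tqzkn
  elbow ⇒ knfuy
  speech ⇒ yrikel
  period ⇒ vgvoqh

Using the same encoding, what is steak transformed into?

yvigm

Shifts by position in novel: pos 0: n→t (+6), pos 1: o→q (+2), pos 2: v→z (+4), pos 3: e→k (+6), pos 4: l→n (+2) — repeating every 3. The shifts repeat in a cycle of length 3: positions 0,1,… shift by +6, +2, +4, then the pattern repeats.
On steak: s+6=y, t+2=v, e+4=i, a+6=g, k+2=m.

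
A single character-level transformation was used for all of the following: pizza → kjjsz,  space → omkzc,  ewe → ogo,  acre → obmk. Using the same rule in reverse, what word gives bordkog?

The output letters match the input read backwards, each shifted +10: pizza reversed is azzip. Read the word backwards and shift each letter +10.
Reversing it on bordkog: shift back: b−10=r, o−10=e, r−10=h, d−10=t, k−10=a, o−10=e, g−10=w → rehtaew; then reverse → weather.

weather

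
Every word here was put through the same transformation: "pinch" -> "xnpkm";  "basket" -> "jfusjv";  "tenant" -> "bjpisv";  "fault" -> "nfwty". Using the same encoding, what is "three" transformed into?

Shifts by position in pinch: pos 0: p→x (+8), pos 1: i→n (+5), pos 2: n→p (+2), pos 3: c→k (+8), pos 4: h→m (+5) — repeating every 3. The shifts repeat in a cycle of length 3: positions 0,1,… shift by +8, +5, +2, then the pattern repeats.
For three: t+8=b, h+5=m, r+2=t, e+8=m, e+5=j.

bmtmj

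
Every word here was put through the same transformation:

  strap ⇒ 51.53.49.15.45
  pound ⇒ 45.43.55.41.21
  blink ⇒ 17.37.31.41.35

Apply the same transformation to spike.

51.45.31.35.23

With a=1..z=26, the number is 2·pos + 13.
On spike: s=19→51, p=16→45, i=9→31, k=11→35, e=5→23.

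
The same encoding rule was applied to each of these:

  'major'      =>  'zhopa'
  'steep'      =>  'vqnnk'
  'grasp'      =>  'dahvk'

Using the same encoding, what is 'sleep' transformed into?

vennk

m(12)→z(25) and a(0)→h(7) fit y≡21x+7 (mod 26); the inverse of 21 mod 26 is 5. Treating letters as 0–25, the rule is x ↦ 21x + 7 (mod 26).
For sleep: s(18)→21·18+7≡21=v; l(11)→21·11+7≡4=e; e(4)→21·4+7≡13=n; e(4)→21·4+7≡13=n; p(15)→21·15+7≡10=k (all mod 26).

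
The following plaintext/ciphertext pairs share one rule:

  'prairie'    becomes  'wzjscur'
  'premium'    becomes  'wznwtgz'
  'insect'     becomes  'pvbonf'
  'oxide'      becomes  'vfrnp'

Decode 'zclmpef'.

In prairie: p→w is +7, r→z is +8, a→j is +9, i→s is +10 — the shift increases by 1 each position. Letter i (0-indexed) is shifted by i+7, so successive shifts are 7, 8, 9, ….
Undoing it on zclmpef: z−7=s, c−8=u, l−9=c, m−10=c, p−11=e, e−12=s, f−13=s.

success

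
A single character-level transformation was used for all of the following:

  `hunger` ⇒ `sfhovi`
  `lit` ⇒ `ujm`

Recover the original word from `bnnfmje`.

The output letters match the input read backwards, each shifted +1: hunger reversed is regnuh. Read the word backwards and shift each letter +1.
Undoing it on bnnfmje: shift back: b−1=a, n−1=m, n−1=m, f−1=e, m−1=l, j−1=i, e−1=d → ammelid; then reverse → dilemma.

dilemma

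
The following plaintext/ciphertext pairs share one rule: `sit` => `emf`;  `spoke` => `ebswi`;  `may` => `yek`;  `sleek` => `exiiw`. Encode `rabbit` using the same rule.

dennmf

The shift depends on letter class: consonant s→e is +12, but vowel i→m is +4. Vowels shift forward by 4 and consonants shift forward by 12.
On rabbit: r(cons)+12=d, a(vowel)+4=e, b(cons)+12=n, b(cons)+12=n, i(vowel)+4=m, t(cons)+12=f.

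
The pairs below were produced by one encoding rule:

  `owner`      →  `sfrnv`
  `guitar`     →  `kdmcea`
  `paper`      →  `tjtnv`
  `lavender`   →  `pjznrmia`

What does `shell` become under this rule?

wqiup

Shifts by position in owner: pos 0: o→s (+4), pos 1: w→f (+9), pos 2: n→r (+4), pos 3: e→n (+9) — repeating every 2. A repeating key of period 2 is used — shifts +4, +9 over and over.
Applying it to shell: s+4=w, h+9=q, e+4=i, l+9=u, l+4=p.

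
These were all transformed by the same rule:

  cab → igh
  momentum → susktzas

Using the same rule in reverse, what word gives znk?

Compare letters: c→i is +6, a→g is +6, b→h is +6 — a constant shift. This is a Caesar cipher with shift 6.
Decoding znk: z−6=t, n−6=h, k−6=e.

the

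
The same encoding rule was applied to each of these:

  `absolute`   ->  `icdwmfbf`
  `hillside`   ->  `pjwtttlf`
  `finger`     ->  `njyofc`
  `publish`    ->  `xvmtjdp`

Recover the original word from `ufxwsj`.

memory

Shifts by position in absolute: pos 0: a→i (+8), pos 1: b→c (+1), pos 2: s→d (+11), pos 3: o→w (+8), pos 4: l→m (+1), pos 5: u→f (+11) — repeating every 3. A repeating key of period 3 is used — shifts +8, +1, +11 over and over.
Decoding ufxwsj: u−8=m, f−1=e, x−11=m, w−8=o, s−1=r, j−11=y.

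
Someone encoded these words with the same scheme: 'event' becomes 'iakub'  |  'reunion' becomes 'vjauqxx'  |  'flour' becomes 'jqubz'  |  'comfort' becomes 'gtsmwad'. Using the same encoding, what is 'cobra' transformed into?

gthyi

In event: e→i is +4, v→a is +5, e→k is +6, n→u is +7 — the shift increases by 1 each position. The shift increases by 1 at each position, starting from +4: 4, 5, 6, ….
On cobra: c+4=g, o+5=t, b+6=h, r+7=y, a+8=i.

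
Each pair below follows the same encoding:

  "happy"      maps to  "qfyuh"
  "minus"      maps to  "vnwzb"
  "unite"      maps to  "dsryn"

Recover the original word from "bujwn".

spare

Shifts by position in happy: pos 0: h→q (+9), pos 1: a→f (+5), pos 2: p→y (+9), pos 3: p→u (+5) — repeating every 2. The shifts repeat in a cycle of length 2: positions 0,1,… shift by +9, +5, then the pattern repeats.
Reversing it on bujwn: b−9=s, u−5=p, j−9=a, w−5=r, n−9=e.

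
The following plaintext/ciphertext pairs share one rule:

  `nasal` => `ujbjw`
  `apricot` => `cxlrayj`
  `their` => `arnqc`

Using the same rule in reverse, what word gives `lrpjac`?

The output letters match the input read backwards, each shifted +9: nasal reversed is lasan. The word is reversed, then every letter is shifted forward by 9.
Undoing it on lrpjac: shift back: l−9=c, r−9=i, p−9=g, j−9=a, a−9=r, c−9=t → cigart; then reverse → tragic.

tragic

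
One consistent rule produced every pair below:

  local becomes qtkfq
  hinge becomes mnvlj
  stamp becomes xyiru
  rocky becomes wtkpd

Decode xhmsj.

It's a Vigenère-style cipher with numeric key [5,5,8]: position i shifts by key[i mod 3].
Undoing it on xhmsj: x−5=s, h−5=c, m−8=e, s−5=n, j−5=e.

scene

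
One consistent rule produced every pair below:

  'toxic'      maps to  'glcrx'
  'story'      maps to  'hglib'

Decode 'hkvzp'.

Each pair mirrors across the alphabet (t↔g, o↔l, x↔c): positions sum to 25. Each letter is replaced by its mirror in the alphabet: a↔z, b↔y, c↔x, and so on (the Atbash cipher).
Decoding hkvzp: h↔s, k↔p, v↔e, z↔a, p↔k.

speak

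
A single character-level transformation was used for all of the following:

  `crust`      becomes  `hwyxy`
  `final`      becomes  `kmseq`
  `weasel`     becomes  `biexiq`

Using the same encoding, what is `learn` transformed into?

The shift depends on letter class: consonant c→h is +5, but vowel u→y is +4. Two shifts are in play — +4 for a/e/i/o/u, +5 for every other letter.
On learn: l(cons)+5=q, e(vowel)+4=i, a(vowel)+4=e, r(cons)+5=w, n(cons)+5=s.

qiews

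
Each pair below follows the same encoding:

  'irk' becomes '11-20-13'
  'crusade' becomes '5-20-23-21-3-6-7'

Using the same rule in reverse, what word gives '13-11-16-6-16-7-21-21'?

kindness

Each letter is replaced by its alphabet position (a=1..z=26) + 2.
Decoding 13-11-16-6-16-7-21-21: 13→(13−2)÷1=11=k, 11→(11−2)÷1=9=i, 16→(16−2)÷1=14=n, 6→(6−2)÷1=4=d, 16→(16−2)÷1=14=n, 7→(7−2)÷1=5=e, 21→(21−2)÷1=19=s, 21→(21−2)÷1=19=s.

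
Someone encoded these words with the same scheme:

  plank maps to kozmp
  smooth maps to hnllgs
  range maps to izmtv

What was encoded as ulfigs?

Each pair mirrors across the alphabet (p↔k, l↔o, a↔z): positions sum to 25. Letters are reflected about the middle of the alphabet (position → 25−position): Atbash.
Decoding ulfigs: u↔f, l↔o, f↔u, i↔r, g↔t, s↔h.

fourth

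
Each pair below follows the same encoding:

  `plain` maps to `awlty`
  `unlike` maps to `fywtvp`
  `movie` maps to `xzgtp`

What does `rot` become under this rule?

cze

Compare letters: p→a is +11, l→w is +11, a→l is +11 — a constant shift. It's a constant shift of +11 (ROT11).
Applying it to rot: r+11=c, o+11=z, t+11=e.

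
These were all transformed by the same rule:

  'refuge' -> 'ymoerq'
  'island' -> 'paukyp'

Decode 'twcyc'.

motor

In refuge: r→y is +7, e→m is +8, f→o is +9, u→e is +10 — the shift increases by 1 each position. Letter i (0-indexed) is shifted by i+7, so successive shifts are 7, 8, 9, ….
Decoding twcyc: t−7=m, w−8=o, c−9=t, y−10=o, c−11=r.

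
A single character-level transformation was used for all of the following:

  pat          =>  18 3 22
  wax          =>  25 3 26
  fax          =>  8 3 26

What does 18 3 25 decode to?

paw

p is letter #16 and maps to 18: an offset of 2. Each letter is replaced by its alphabet position (a=1..z=26) + 2.
Reversing it on 18 3 25: 18→(18−2)÷1=16=p, 3→(3−2)÷1=1=a, 25→(25−2)÷1=23=w.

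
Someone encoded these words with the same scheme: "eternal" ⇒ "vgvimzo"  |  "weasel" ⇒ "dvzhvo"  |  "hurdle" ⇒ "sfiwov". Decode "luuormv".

Each pair mirrors across the alphabet (e↔v, t↔g, e↔v): positions sum to 25. Letters are reflected about the middle of the alphabet (position → 25−position): Atbash.
Reversing it on luuormv: l↔o, u↔f, u↔f, o↔l, r↔i, m↔n, v↔e.

offline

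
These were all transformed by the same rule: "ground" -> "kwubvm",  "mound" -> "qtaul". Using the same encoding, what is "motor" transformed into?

In ground: g→k is +4, r→w is +5, o→u is +6, u→b is +7 — the shift increases by 1 each position. Letter i (0-indexed) is shifted by i+4, so successive shifts are 4, 5, 6, ….
Applying it to motor: m+4=q, o+5=t, t+6=z, o+7=v, r+8=z.

qtzvz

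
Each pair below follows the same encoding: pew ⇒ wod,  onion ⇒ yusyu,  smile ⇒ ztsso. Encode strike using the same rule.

The shift depends on letter class: consonant p→w is +7, but vowel e→o is +10. The rule splits by letter class: vowels +10, consonants +7.
For strike: s(cons)+7=z, t(cons)+7=a, r(cons)+7=y, i(vowel)+10=s, k(cons)+7=r, e(vowel)+10=o.

zaysro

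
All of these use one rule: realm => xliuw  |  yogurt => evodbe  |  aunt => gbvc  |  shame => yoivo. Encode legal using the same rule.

In realm: r→x is +6, e→l is +7, a→i is +8, l→u is +9 — the shift increases by 1 each position. The shift increases by 1 at each position, starting from +6: 6, 7, 8, ….
On legal: l+6=r, e+7=l, g+8=o, a+9=j, l+10=v.

rlojv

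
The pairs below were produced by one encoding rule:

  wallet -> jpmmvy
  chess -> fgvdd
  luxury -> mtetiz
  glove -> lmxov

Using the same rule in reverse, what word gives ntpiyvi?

quarter

w(22)→j(9) and a(0)→p(15) fit y≡21x+15 (mod 26); the inverse of 21 mod 26 is 5. Each letter's alphabet position (a=0..z=25) is mapped through 21·x+15 mod 26 — an affine cipher.
Reversing it on ntpiyvi: n(13)→5·(13−15)≡16=q; t(19)→5·(19−15)≡20=u; p(15)→5·(15−15)≡0=a; i(8)→5·(8−15)≡17=r; y(24)→5·(24−15)≡19=t; v(21)→5·(21−15)≡4=e; i(8)→5·(8−15)≡17=r (all mod 26).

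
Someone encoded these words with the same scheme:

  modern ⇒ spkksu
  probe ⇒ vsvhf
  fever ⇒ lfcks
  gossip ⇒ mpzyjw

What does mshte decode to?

grand

Shifts by position in modern: pos 0: m→s (+6), pos 1: o→p (+1), pos 2: d→k (+7), pos 3: e→k (+6), pos 4: r→s (+1), pos 5: n→u (+7) — repeating every 3. It's a Vigenère-style cipher with numeric key [6,1,7]: position i shifts by key[i mod 3].
Decoding mshte: m−6=g, s−1=r, h−7=a, t−6=n, e−1=d.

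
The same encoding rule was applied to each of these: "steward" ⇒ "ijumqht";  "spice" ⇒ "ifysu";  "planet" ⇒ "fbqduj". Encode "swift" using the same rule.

Compare letters: s→i is +16, t→j is +16, e→u is +16 — a constant shift. This is a Caesar cipher with shift 16.
Applying it to swift: s+16=i, w+16=m, i+16=y, f+16=v, t+16=j.

imyvj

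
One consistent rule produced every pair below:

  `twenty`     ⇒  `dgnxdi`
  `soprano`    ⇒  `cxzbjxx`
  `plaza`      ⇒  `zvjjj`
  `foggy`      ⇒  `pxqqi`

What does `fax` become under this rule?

pjh

The shift depends on letter class: consonant t→d is +10, but vowel e→n is +9. Two shifts are in play — +9 for a/e/i/o/u, +10 for every other letter.
For fax: f(cons)+10=p, a(vowel)+9=j, x(cons)+10=h.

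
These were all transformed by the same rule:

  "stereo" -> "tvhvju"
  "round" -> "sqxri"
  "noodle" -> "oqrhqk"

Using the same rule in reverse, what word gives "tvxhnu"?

studio

In stereo: s→t is +1, t→v is +2, e→h is +3, r→v is +4 — the shift increases by 1 each position. The shift increases by 1 at each position, starting from +1: 1, 2, 3, ….
Undoing it on tvxhnu: t−1=s, v−2=t, x−3=u, h−4=d, n−5=i, u−6=o.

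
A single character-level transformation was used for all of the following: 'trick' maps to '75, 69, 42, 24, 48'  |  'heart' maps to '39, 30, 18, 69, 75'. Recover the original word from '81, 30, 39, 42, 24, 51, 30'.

t(#20)→75 and r(#18)→69: differences scale by 3, so n = 3·pos + 15. With a=1..z=26, the number is 3·pos + 15.
Reversing it on 81, 30, 39, 42, 24, 51, 30: 81→(81−15)÷3=22=v, 30→(30−15)÷3=5=e, 39→(39−15)÷3=8=h, 42→(42−15)÷3=9=i, 24→(24−15)÷3=3=c, 51→(51−15)÷3=12=l, 30→(30−15)÷3=5=e.

vehicle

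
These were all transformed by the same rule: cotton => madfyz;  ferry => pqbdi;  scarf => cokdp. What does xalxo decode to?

noble

Shifts by position in cotton: pos 0: c→m (+10), pos 1: o→a (+12), pos 2: t→d (+10), pos 3: t→f (+12) — repeating every 2. The shifts repeat in a cycle of length 2: positions 0,1,… shift by +10, +12, then the pattern repeats.
Reversing it on xalxo: x−10=n, a−12=o, l−10=b, x−12=l, o−10=e.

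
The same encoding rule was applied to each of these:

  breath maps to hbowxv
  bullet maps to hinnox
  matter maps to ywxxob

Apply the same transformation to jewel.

roeon

b(1)→h(7) and r(17)→b(1) fit y≡11x+22 (mod 26); the inverse of 11 mod 26 is 19. Treating letters as 0–25, the rule is x ↦ 11x + 22 (mod 26).
Applying it to jewel: j(9)→11·9+22≡17=r; e(4)→11·4+22≡14=o; w(22)→11·22+22≡4=e; e(4)→11·4+22≡14=o; l(11)→11·11+22≡13=n (all mod 26).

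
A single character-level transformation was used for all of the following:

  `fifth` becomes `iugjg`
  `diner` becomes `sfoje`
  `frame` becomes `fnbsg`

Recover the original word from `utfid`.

Read the word backwards and shift each letter +1.
Reversing it on utfid: shift back: u−1=t, t−1=s, f−1=e, i−1=h, d−1=c → tsehc; then reverse → chest.

chest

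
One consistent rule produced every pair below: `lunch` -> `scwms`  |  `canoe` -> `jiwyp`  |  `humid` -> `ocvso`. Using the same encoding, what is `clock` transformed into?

In lunch: l→s is +7, u→c is +8, n→w is +9, c→m is +10 — the shift increases by 1 each position. Each letter shifts forward by (position + 7), i.e. 7, 8, 9, … — the shift grows by one for each successive letter.
Applying it to clock: c+7=j, l+8=t, o+9=x, c+10=m, k+11=v.

jtxmv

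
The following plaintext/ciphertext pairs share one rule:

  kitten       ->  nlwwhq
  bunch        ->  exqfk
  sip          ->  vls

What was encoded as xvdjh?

Compare letters: k→n is +3, i→l is +3, t→w is +3 — a constant shift. Every letter moves 3 places later in the alphabet, wrapping around z→a.
Undoing it on xvdjh: x−3=u, v−3=s, d−3=a, j−3=g, h−3=e.

usage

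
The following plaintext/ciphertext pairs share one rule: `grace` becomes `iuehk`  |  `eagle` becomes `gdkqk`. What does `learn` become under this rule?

nhewt

In grace: g→i is +2, r→u is +3, a→e is +4, c→h is +5 — the shift increases by 1 each position. Letter i (0-indexed) is shifted by i+2, so successive shifts are 2, 3, 4, ….
On learn: l+2=n, e+3=h, a+4=e, r+5=w, n+6=t.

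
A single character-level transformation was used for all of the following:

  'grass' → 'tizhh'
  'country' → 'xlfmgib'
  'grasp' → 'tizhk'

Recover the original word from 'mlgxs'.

Each pair mirrors across the alphabet (g↔t, r↔i, a↔z): positions sum to 25. Each letter is replaced by its mirror in the alphabet: a↔z, b↔y, c↔x, and so on (the Atbash cipher).
Undoing it on mlgxs: m↔n, l↔o, g↔t, x↔c, s↔h.

notch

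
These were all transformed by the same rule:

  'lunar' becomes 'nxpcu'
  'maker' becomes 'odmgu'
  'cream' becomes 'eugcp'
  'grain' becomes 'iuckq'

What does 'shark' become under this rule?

ukctn

Shifts by position in lunar: pos 0: l→n (+2), pos 1: u→x (+3), pos 2: n→p (+2), pos 3: a→c (+2), pos 4: r→u (+3) — repeating every 3. It's a Vigenère-style cipher with numeric key [2,3,2]: position i shifts by key[i mod 3].
On shark: s+2=u, h+3=k, a+2=c, r+2=t, k+3=n.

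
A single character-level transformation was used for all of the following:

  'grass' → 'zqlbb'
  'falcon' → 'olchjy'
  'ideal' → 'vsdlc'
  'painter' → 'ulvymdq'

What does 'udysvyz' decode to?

pending

Treating letters as 0–25, the rule is x ↦ 11x + 11 (mod 26).
Decoding udysvyz: u(20)→19·(20−11)≡15=p; d(3)→19·(3−11)≡4=e; y(24)→19·(24−11)≡13=n; s(18)→19·(18−11)≡3=d; v(21)→19·(21−11)≡8=i; y(24)→19·(24−11)≡13=n; z(25)→19·(25−11)≡6=g (all mod 26).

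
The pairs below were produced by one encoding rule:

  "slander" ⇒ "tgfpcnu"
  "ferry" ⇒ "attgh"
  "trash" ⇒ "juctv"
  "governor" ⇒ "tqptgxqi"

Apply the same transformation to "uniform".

The word is reversed, then every letter is shifted forward by 2.
For uniform: reverse → mrofinu; then shift: m+2=o, r+2=t, o+2=q, f+2=h, i+2=k, n+2=p, u+2=w.

otqhkpw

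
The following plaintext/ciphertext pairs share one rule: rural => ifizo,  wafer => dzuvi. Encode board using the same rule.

ylziw

Each pair mirrors across the alphabet (r↔i, u↔f, r↔i): positions sum to 25. Letters are reflected about the middle of the alphabet (position → 25−position): Atbash.
For board: b↔y, o↔l, a↔z, r↔i, d↔w.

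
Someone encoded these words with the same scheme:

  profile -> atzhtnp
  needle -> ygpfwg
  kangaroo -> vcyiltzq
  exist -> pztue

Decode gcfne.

Shifts by position in profile: pos 0: p→a (+11), pos 1: r→t (+2), pos 2: o→z (+11), pos 3: f→h (+2) — repeating every 2. The shifts repeat in a cycle of length 2: positions 0,1,… shift by +11, +2, then the pattern repeats.
Reversing it on gcfne: g−11=v, c−2=a, f−11=u, n−2=l, e−11=t.

vault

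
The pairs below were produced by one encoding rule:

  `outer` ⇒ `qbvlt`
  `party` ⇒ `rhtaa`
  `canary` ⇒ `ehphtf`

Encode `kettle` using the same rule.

The shifts repeat in a cycle of length 2: positions 0,1,… shift by +2, +7, then the pattern repeats.
Applying it to kettle: k+2=m, e+7=l, t+2=v, t+7=a, l+2=n, e+7=l.

mlvanl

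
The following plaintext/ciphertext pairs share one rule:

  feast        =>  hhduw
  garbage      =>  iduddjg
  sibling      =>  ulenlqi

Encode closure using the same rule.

Shifts by position in feast: pos 0: f→h (+2), pos 1: e→h (+3), pos 2: a→d (+3), pos 3: s→u (+2), pos 4: t→w (+3) — repeating every 3. It's a Vigenère-style cipher with numeric key [2,3,3]: position i shifts by key[i mod 3].
Applying it to closure: c+2=e, l+3=o, o+3=r, s+2=u, u+3=x, r+3=u, e+2=g.

eoruxug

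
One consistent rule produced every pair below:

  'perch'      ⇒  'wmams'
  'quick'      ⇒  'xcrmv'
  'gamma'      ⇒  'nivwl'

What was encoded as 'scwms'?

Letter i (0-indexed) is shifted by i+7, so successive shifts are 7, 8, 9, ….
Undoing it on scwms: s−7=l, c−8=u, w−9=n, m−10=c, s−11=h.

lunch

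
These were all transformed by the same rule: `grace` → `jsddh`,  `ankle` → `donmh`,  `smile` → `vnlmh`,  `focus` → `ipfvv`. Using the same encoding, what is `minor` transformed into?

A repeating key of period 2 is used — shifts +3, +1 over and over.
On minor: m+3=p, i+1=j, n+3=q, o+1=p, r+3=u.

pjqpu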